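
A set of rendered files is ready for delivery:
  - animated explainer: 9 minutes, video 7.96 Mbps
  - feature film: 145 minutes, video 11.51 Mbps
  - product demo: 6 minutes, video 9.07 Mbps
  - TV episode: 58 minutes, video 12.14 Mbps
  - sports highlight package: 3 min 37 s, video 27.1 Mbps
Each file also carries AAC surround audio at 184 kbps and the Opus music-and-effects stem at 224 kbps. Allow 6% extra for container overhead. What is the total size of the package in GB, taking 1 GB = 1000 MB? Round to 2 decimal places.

21.37 GB

Audio total: 184 + 224 = 408 kbps = 0.408 Mbps.
animated explainer: 8.368 Mbps × 540 s × 1.06 = 4789.8 Mb
feature film: 11.918 Mbps × 8700 s × 1.06 = 109907.8 Mb
product demo: 9.478 Mbps × 360 s × 1.06 = 3616.8 Mb
TV episode: 12.548 Mbps × 3480 s × 1.06 = 46287.1 Mb
sports highlight package: 27.508 Mbps × 217 s × 1.06 = 6327.4 Mb
Total: 170928.9 Mb = 21366.1 MB.
= 21.37 GB.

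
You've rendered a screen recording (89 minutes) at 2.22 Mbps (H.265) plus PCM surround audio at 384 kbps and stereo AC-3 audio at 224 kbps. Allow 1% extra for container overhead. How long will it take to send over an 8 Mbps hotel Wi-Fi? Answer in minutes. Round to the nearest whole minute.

32 minutes

89 min = 5340 s
Audio total: 384 + 224 = 608 kbps = 0.608 Mbps.
Total bitrate: 2.828 Mbps.
File: 2.828 Mbps × 5340 s = 15101.5 Mb.
With 1% container overhead: ×1.01. → 15252.5 Mb.
At 8 Mbps: 15252.5 / 8 = 1906.6 s ≈ 31.8 minutes.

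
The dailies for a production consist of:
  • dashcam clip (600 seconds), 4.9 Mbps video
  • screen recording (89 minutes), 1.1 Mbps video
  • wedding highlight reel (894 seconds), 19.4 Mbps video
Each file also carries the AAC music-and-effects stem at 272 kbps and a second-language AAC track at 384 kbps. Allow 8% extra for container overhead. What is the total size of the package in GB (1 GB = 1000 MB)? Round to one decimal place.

4.1 GB

Audio total: 272 + 384 = 656 kbps = 0.656 Mbps.
dashcam clip: 5.556 Mbps × 600 s × 1.08 = 3600.3 Mb
screen recording: 1.756 Mbps × 5340 s × 1.08 = 10127.2 Mb
wedding highlight reel: 20.056 Mbps × 894 s × 1.08 = 19364.5 Mb
Total: 33092.0 Mb = 4136.5 MB.
= 4.136 GB.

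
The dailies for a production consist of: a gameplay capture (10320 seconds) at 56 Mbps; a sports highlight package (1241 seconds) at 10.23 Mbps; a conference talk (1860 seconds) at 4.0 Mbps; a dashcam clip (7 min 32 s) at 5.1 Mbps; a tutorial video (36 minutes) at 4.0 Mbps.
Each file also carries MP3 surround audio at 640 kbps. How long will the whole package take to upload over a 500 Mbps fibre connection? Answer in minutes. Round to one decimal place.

20.6 minutes

Audio: 640 kbps = 0.640 Mbps.
gameplay capture: 56.640 Mbps × 10320 s = 584524.8 Mb
sports highlight package: 10.870 Mbps × 1241 s = 13489.7 Mb
conference talk: 4.640 Mbps × 1860 s = 8630.4 Mb
dashcam clip: 5.740 Mbps × 452 s = 2594.5 Mb
tutorial video: 4.640 Mbps × 2160 s = 10022.4 Mb
Total: 619261.8 Mb = 77407.7 MB.
At 500 Mbps: 619261.8 / 500 = 1239 s ≈ 20.6 minutes.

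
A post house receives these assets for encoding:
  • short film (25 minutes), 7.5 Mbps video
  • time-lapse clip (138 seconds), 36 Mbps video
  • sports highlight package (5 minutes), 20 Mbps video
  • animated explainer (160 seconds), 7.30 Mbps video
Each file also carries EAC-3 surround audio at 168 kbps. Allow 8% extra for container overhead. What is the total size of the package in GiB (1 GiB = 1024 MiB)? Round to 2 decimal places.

Audio: 168 kbps = 0.168 Mbps.
short film: 7.668 Mbps × 1500 s × 1.08 = 12422.2 Mb
time-lapse clip: 36.168 Mbps × 138 s × 1.08 = 5390.5 Mb
sports highlight package: 20.168 Mbps × 300 s × 1.08 = 6534.4 Mb
animated explainer: 7.468 Mbps × 160 s × 1.08 = 1290.5 Mb
Total: 25637.5 Mb = 3204.7 MB.
= 2.985 GiB.

2.98 GiB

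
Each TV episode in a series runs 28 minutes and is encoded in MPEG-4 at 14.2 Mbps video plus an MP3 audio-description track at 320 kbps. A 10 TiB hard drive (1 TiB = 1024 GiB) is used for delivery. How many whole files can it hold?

28 min = 1680 s
Audio: 320 kbps = 0.320 Mbps.
Total bitrate: 14.520 Mbps.
Per item: 14.520 Mbps × 1680 s = 24,394 Mb = 3,049 MB.
Capacity: 10 TiB = 87,960,930 Mb; 3605.90 items → 3605 complete.

3605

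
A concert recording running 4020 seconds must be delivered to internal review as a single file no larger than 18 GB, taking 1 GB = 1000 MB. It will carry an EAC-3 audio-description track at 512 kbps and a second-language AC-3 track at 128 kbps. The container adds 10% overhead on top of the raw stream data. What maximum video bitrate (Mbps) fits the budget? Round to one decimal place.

31.9 Mbps

Budget: 18 GB = 144000.0 Mb.
Stream payload after overhead: 144000.0 / 1.10 = 130909.1 Mb.
Total bitrate budget: 130909.1 Mb / 4020 s = 32.564 Mbps.
Audio total: 512 + 128 = 640 kbps = 0.640 Mbps.
Video: 32.564 − 0.640 = 31.924 Mbps.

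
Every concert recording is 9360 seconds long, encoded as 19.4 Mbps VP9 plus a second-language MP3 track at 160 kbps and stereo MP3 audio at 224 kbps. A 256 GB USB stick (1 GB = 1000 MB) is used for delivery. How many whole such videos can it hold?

11

Audio total: 160 + 224 = 384 kbps = 0.384 Mbps.
Total bitrate: 19.784 Mbps.
Per item: 19.784 Mbps × 9360 s = 185,178 Mb = 23,147 MB.
Capacity: 256 GB = 2,048,000 Mb; 11.06 items → 11 complete.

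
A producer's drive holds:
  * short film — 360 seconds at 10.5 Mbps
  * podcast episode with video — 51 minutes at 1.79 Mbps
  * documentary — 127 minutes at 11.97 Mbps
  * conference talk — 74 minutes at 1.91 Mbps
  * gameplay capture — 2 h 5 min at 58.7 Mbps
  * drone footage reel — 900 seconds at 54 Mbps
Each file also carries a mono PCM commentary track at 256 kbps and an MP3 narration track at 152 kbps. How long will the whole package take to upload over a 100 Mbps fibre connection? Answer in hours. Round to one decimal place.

1.7 hours

Audio total: 256 + 152 = 408 kbps = 0.408 Mbps.
short film: 10.908 Mbps × 360 s = 3926.9 Mb
podcast episode with video: 2.198 Mbps × 3060 s = 6725.9 Mb
documentary: 12.378 Mbps × 7620 s = 94320.4 Mb
conference talk: 2.318 Mbps × 4440 s = 10291.9 Mb
gameplay capture: 59.108 Mbps × 7500 s = 443310.0 Mb
drone footage reel: 54.408 Mbps × 900 s = 48967.2 Mb
Total: 607542.2 Mb = 75942.8 MB.
At 100 Mbps: 607542.2 / 100 = 6075 s ≈ 1.69 hours.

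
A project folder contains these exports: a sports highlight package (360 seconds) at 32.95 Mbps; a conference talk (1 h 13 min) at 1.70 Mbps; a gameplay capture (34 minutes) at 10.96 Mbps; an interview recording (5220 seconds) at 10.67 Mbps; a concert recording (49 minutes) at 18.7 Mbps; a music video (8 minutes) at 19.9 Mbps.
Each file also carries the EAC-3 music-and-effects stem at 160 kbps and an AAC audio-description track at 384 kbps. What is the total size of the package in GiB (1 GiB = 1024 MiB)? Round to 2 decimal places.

Audio total: 160 + 384 = 544 kbps = 0.544 Mbps.
sports highlight package: 33.494 Mbps × 360 s = 12057.8 Mb
conference talk: 2.244 Mbps × 4380 s = 9828.7 Mb
gameplay capture: 11.504 Mbps × 2040 s = 23468.2 Mb
interview recording: 11.214 Mbps × 5220 s = 58537.1 Mb
concert recording: 19.244 Mbps × 2940 s = 56577.4 Mb
music video: 20.444 Mbps × 480 s = 9813.1 Mb
Total: 170282.3 Mb = 21285.3 MB.
= 19.82 GiB.

19.82 GiB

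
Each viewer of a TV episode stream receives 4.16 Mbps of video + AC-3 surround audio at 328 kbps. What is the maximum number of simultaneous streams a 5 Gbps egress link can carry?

Audio: 328 kbps = 0.328 Mbps.
Per-viewer media rate: 4.488 Mbps.
5 Gbps = 5,000 Mbps; 5,000 / 4.488 = 1114.08 → 1114 viewers.

1114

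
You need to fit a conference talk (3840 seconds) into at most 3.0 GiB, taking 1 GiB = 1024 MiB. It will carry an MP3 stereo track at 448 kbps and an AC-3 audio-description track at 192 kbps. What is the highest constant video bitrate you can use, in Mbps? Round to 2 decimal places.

6.07 Mbps

Budget: 3.0 GiB = 25769.8 Mb.
Total bitrate budget: 25769.8 Mb / 3840 s = 6.711 Mbps.
Audio total: 448 + 192 = 640 kbps = 0.640 Mbps.
Video: 6.711 − 0.640 = 6.071 Mbps.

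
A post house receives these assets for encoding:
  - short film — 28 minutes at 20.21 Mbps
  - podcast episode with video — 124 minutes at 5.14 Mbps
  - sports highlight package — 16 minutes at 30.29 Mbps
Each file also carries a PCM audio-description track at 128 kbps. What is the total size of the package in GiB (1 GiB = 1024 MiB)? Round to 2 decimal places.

Audio: 128 kbps = 0.128 Mbps.
short film: 20.338 Mbps × 1680 s = 34167.8 Mb
podcast episode with video: 5.268 Mbps × 7440 s = 39193.9 Mb
sports highlight package: 30.418 Mbps × 960 s = 29201.3 Mb
Total: 102563.0 Mb = 12820.4 MB.
= 11.94 GiB.

11.94 GiB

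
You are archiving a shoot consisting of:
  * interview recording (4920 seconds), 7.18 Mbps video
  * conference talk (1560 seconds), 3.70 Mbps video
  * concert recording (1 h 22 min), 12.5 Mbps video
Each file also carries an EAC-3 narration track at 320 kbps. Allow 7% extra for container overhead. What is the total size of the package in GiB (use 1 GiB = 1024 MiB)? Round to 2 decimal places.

Audio: 320 kbps = 0.320 Mbps.
interview recording: 7.500 Mbps × 4920 s × 1.07 = 39483.0 Mb
conference talk: 4.020 Mbps × 1560 s × 1.07 = 6710.2 Mb
concert recording: 12.820 Mbps × 4920 s × 1.07 = 67489.6 Mb
Total: 113682.8 Mb = 14210.3 MB.
= 13.23 GiB.

13.23 GiB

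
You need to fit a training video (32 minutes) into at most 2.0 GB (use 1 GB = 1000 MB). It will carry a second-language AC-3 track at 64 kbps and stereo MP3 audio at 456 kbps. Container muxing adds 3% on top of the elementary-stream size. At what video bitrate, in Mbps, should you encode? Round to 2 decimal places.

Budget: 2.0 GB = 16000.0 Mb.
Stream payload after overhead: 16000.0 / 1.03 = 15534.0 Mb.
32 min = 1920 s
Total bitrate budget: 15534.0 Mb / 1920 s = 8.091 Mbps.
Audio total: 64 + 456 = 520 kbps = 0.520 Mbps.
Video: 8.091 − 0.520 = 7.571 Mbps.

7.57 Mbps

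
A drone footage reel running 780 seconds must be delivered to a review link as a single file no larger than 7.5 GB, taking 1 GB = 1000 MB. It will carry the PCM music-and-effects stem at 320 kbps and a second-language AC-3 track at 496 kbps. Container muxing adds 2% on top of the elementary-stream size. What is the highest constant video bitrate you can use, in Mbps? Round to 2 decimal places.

Budget: 7.5 GB = 60000.0 Mb.
Stream payload after overhead: 60000.0 / 1.02 = 58823.5 Mb.
Total bitrate budget: 58823.5 Mb / 780 s = 75.415 Mbps.
Audio total: 320 + 496 = 816 kbps = 0.816 Mbps.
Video: 75.415 − 0.816 = 74.599 Mbps.

74.60 Mbps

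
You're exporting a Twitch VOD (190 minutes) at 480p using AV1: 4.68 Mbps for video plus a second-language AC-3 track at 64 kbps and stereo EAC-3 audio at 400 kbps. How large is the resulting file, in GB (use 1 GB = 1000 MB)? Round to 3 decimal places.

7.330 GB

190 min = 11400 s
Audio total: 64 + 400 = 464 kbps = 0.464 Mbps.
Total bitrate: 4.68 + 0.464 = 5.144 Mbps.
Stream data: 5.144 Mbps × 11400 s = 58641.6 Mb.
58,642 Mb ÷ 8 = 7,330 MB → 7.330 GB.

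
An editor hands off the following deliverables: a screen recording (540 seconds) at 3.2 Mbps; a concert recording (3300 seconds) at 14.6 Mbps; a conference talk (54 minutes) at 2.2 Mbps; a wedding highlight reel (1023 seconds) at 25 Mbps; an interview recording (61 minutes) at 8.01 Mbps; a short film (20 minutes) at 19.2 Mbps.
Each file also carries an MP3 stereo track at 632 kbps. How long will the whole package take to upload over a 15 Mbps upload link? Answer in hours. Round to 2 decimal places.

2.65 hours

Audio: 632 kbps = 0.632 Mbps.
screen recording: 3.832 Mbps × 540 s = 2069.3 Mb
concert recording: 15.232 Mbps × 3300 s = 50265.6 Mb
conference talk: 2.832 Mbps × 3240 s = 9175.7 Mb
wedding highlight reel: 25.632 Mbps × 1023 s = 26221.5 Mb
interview recording: 8.642 Mbps × 3660 s = 31629.7 Mb
short film: 19.832 Mbps × 1200 s = 23798.4 Mb
Total: 143160.2 Mb = 17895.0 MB.
At 15 Mbps: 143160.2 / 15 = 9544 s ≈ 2.65 hours.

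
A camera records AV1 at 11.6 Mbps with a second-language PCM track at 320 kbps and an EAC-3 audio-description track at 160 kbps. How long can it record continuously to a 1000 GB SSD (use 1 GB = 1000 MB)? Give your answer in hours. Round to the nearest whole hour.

184 hours

Audio total: 320 + 160 = 480 kbps = 0.480 Mbps.
Total bitrate: 11.6 + 0.480 = 12.080 Mbps.
Capacity: 1000 GB = 8,000,000 Mb.
Recording time: 8,000,000 / 12.080 = 662,252 s ≈ 184 hours.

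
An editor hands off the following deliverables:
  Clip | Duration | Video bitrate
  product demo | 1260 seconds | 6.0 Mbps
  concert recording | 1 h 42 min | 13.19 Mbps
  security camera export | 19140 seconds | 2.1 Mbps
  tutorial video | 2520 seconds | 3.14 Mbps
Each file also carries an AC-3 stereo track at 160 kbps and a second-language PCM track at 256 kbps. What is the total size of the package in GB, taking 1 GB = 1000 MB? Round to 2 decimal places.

Audio total: 160 + 256 = 416 kbps = 0.416 Mbps.
product demo: 6.416 Mbps × 1260 s = 8084.2 Mb
concert recording: 13.606 Mbps × 6120 s = 83268.7 Mb
security camera export: 2.516 Mbps × 19140 s = 48156.2 Mb
tutorial video: 3.556 Mbps × 2520 s = 8961.1 Mb
Total: 148470.2 Mb = 18558.8 MB.
= 18.56 GB.

18.56 GB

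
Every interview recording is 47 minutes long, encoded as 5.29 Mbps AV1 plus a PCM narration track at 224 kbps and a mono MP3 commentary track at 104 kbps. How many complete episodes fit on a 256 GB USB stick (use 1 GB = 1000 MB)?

129

47 min = 2820 s
Audio total: 224 + 104 = 328 kbps = 0.328 Mbps.
Total bitrate: 5.618 Mbps.
Per item: 5.618 Mbps × 2820 s = 15,843 Mb = 1,980 MB.
Capacity: 256 GB = 2,048,000 Mb; 129.27 items → 129 complete.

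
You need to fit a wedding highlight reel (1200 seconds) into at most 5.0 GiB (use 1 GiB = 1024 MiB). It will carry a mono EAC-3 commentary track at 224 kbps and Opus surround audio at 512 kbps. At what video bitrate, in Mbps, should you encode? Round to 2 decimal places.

Budget: 5.0 GiB = 42949.7 Mb.
Total bitrate budget: 42949.7 Mb / 1200 s = 35.791 Mbps.
Audio total: 224 + 512 = 736 kbps = 0.736 Mbps.
Video: 35.791 − 0.736 = 35.055 Mbps.

35.06 Mbps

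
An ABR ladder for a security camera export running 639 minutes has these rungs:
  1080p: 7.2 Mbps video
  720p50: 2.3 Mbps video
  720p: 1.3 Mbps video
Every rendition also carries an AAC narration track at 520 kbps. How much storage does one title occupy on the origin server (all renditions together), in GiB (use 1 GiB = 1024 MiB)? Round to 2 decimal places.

55.17 GiB

639 min = 38340 s
Audio: 520 kbps = 0.520 Mbps.
Sum of rendition bitrates: (7.2+0.520) + (2.3+0.520) + (1.3+0.520) = 12.360 Mbps.
× 38340 s = 473,882 Mb = 59,235 MB = 55.17 GiB.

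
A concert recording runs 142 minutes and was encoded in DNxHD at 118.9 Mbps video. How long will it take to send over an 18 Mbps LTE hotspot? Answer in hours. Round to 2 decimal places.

142 min = 8520 s
File: 118.900 Mbps × 8520 s = 1013028.0 Mb.
At 18 Mbps: 1013028.0 / 18 = 56279.3 s ≈ 15.6 hours.

15.63 hours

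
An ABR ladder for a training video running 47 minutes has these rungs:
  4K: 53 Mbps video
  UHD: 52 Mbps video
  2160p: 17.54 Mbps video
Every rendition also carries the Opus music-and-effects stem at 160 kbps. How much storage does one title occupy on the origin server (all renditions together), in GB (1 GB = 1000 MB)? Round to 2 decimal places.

47 min = 2820 s
Audio: 160 kbps = 0.160 Mbps.
Sum of rendition bitrates: (53+0.160) + (52+0.160) + (17.54+0.160) = 123.020 Mbps.
× 2820 s = 346,916 Mb = 43,365 MB = 43.36 GB.

43.36 GB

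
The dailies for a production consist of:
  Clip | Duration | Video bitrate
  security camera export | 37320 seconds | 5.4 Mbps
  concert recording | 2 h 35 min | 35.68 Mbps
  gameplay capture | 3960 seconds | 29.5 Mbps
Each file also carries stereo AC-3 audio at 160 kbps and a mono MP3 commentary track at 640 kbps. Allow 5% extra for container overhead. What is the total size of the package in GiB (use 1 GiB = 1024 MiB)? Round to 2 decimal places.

Audio total: 160 + 640 = 800 kbps = 0.800 Mbps.
security camera export: 6.200 Mbps × 37320 s × 1.05 = 242953.2 Mb
concert recording: 36.480 Mbps × 9300 s × 1.05 = 356227.2 Mb
gameplay capture: 30.300 Mbps × 3960 s × 1.05 = 125987.4 Mb
Total: 725167.8 Mb = 90646.0 MB.
= 84.42 GiB.

84.42 GiB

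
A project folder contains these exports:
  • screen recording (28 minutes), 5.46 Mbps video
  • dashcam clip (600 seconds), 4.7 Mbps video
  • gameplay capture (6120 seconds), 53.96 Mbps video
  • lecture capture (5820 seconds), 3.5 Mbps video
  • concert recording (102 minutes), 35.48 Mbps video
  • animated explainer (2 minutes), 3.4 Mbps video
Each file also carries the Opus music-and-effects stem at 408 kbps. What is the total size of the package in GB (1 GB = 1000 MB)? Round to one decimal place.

Audio: 408 kbps = 0.408 Mbps.
screen recording: 5.868 Mbps × 1680 s = 9858.2 Mb
dashcam clip: 5.108 Mbps × 600 s = 3064.8 Mb
gameplay capture: 54.368 Mbps × 6120 s = 332732.2 Mb
lecture capture: 3.908 Mbps × 5820 s = 22744.6 Mb
concert recording: 35.888 Mbps × 6120 s = 219634.6 Mb
animated explainer: 3.808 Mbps × 120 s = 457.0 Mb
Total: 588491.3 Mb = 73561.4 MB.
= 73.56 GB.

73.6 GB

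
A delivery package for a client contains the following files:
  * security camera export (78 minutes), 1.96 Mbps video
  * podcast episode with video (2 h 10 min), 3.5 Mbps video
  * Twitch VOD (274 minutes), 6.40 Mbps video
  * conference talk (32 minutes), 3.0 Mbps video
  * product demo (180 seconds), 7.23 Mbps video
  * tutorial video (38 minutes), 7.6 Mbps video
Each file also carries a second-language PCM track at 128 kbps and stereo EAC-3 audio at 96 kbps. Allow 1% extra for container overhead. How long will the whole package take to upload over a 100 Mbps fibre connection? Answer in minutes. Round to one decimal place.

Audio total: 128 + 96 = 224 kbps = 0.224 Mbps.
security camera export: 2.184 Mbps × 4680 s × 1.01 = 10323.3 Mb
podcast episode with video: 3.724 Mbps × 7800 s × 1.01 = 29337.7 Mb
Twitch VOD: 6.624 Mbps × 16440 s × 1.01 = 109987.5 Mb
conference talk: 3.224 Mbps × 1920 s × 1.01 = 6252.0 Mb
product demo: 7.454 Mbps × 180 s × 1.01 = 1355.1 Mb
tutorial video: 7.824 Mbps × 2280 s × 1.01 = 18017.1 Mb
Total: 175272.8 Mb = 21909.1 MB.
At 100 Mbps: 175272.8 / 100 = 1753 s ≈ 29.2 minutes.

29.2 minutes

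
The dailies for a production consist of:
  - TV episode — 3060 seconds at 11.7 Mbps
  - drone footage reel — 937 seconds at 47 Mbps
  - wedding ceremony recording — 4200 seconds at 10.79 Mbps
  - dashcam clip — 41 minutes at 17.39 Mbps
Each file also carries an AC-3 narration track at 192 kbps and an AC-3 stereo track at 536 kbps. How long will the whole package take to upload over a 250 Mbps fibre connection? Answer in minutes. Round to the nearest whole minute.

Audio total: 192 + 536 = 728 kbps = 0.728 Mbps.
TV episode: 12.428 Mbps × 3060 s = 38029.7 Mb
drone footage reel: 47.728 Mbps × 937 s = 44721.1 Mb
wedding ceremony recording: 11.518 Mbps × 4200 s = 48375.6 Mb
dashcam clip: 18.118 Mbps × 2460 s = 44570.3 Mb
Total: 175696.7 Mb = 21962.1 MB.
At 250 Mbps: 175696.7 / 250 = 703 s ≈ 11.7 minutes.

12 minutes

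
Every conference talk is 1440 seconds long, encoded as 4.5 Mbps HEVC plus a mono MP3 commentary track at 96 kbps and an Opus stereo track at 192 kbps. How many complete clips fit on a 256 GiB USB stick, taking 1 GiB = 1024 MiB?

Audio total: 96 + 192 = 288 kbps = 0.288 Mbps.
Total bitrate: 4.788 Mbps.
Per item: 4.788 Mbps × 1440 s = 6,895 Mb = 861.8 MB.
Capacity: 256 GiB = 2,199,023 Mb; 318.94 items → 318 complete.

318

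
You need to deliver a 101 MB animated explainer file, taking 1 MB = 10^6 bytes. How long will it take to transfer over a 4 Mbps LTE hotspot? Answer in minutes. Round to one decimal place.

3.4 minutes

File: 101 MB = 808.0 Mb.
At 4 Mbps: 808.0 / 4 = 202.0 s ≈ 3.37 minutes.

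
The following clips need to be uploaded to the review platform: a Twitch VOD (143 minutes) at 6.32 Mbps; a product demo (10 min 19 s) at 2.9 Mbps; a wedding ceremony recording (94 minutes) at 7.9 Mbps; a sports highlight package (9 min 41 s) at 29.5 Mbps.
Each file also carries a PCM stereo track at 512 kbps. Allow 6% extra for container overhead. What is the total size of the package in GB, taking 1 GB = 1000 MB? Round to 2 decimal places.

16.64 GB

Audio: 512 kbps = 0.512 Mbps.
Twitch VOD: 6.832 Mbps × 8580 s × 1.06 = 62135.7 Mb
product demo: 3.412 Mbps × 619 s × 1.06 = 2238.7 Mb
wedding ceremony recording: 8.412 Mbps × 5640 s × 1.06 = 50290.3 Mb
sports highlight package: 30.012 Mbps × 581 s × 1.06 = 18483.2 Mb
Total: 133147.9 Mb = 16643.5 MB.
= 16.64 GB.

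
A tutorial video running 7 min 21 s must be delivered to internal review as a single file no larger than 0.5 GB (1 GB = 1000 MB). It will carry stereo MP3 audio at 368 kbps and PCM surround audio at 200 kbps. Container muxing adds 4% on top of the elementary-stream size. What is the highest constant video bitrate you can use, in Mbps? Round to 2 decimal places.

Budget: 0.5 GB = 4000.0 Mb.
Stream payload after overhead: 4000.0 / 1.04 = 3846.2 Mb.
7 min 21 s = 441 s
Total bitrate budget: 3846.2 Mb / 441 s = 8.721 Mbps.
Audio total: 368 + 200 = 568 kbps = 0.568 Mbps.
Video: 8.721 − 0.568 = 8.153 Mbps.

8.15 Mbps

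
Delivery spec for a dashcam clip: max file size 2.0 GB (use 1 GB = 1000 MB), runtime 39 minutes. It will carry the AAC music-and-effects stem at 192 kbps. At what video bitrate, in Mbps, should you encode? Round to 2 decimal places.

6.65 Mbps

Budget: 2.0 GB = 16000.0 Mb.
39 min = 2340 s
Total bitrate budget: 16000.0 Mb / 2340 s = 6.838 Mbps.
Audio: 192 kbps = 0.192 Mbps.
Video: 6.838 − 0.192 = 6.646 Mbps.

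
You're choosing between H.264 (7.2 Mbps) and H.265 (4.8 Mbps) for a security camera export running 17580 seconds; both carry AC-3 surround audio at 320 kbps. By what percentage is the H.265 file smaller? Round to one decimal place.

Audio: 320 kbps = 0.320 Mbps.
H.264: 7.520 Mbps × 17580 s = 132201.6 Mb = 15.390 GiB.
H.265: 5.120 Mbps × 17580 s = 90009.6 Mb = 10.478 GiB.
Reduction: (1 − 10.478/15.390) × 100 = 31.91%.

31.9%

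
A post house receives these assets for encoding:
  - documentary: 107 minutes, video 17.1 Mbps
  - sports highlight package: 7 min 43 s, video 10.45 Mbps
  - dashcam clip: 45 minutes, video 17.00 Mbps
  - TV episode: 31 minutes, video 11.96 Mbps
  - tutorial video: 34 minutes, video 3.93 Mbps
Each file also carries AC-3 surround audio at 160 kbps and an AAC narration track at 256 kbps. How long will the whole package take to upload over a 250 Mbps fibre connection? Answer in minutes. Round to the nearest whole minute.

13 minutes

Audio total: 160 + 256 = 416 kbps = 0.416 Mbps.
documentary: 17.516 Mbps × 6420 s = 112452.7 Mb
sports highlight package: 10.866 Mbps × 463 s = 5031.0 Mb
dashcam clip: 17.416 Mbps × 2700 s = 47023.2 Mb
TV episode: 12.376 Mbps × 1860 s = 23019.4 Mb
tutorial video: 4.346 Mbps × 2040 s = 8865.8 Mb
Total: 196392.1 Mb = 24549.0 MB.
At 250 Mbps: 196392.1 / 250 = 786 s ≈ 13.1 minutes.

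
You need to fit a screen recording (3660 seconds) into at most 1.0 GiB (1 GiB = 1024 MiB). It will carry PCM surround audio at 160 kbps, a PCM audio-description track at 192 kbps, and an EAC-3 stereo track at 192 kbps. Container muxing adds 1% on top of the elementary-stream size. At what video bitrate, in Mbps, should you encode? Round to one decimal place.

1.8 Mbps

Budget: 1.0 GiB = 8589.9 Mb.
Stream payload after overhead: 8589.9 / 1.01 = 8504.9 Mb.
Total bitrate budget: 8504.9 Mb / 3660 s = 2.324 Mbps.
Audio total: 160 + 192 + 192 = 544 kbps = 0.544 Mbps.
Video: 2.324 − 0.544 = 1.780 Mbps.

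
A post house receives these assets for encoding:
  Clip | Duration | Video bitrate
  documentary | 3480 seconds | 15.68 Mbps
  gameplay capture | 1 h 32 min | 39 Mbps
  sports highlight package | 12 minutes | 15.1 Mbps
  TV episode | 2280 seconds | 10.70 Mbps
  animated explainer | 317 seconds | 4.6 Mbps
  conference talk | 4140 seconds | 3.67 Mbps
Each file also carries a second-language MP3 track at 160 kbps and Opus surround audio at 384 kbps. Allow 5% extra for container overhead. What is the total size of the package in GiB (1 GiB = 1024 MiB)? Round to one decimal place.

40.4 GiB

Audio total: 160 + 384 = 544 kbps = 0.544 Mbps.
documentary: 16.224 Mbps × 3480 s × 1.05 = 59282.5 Mb
gameplay capture: 39.544 Mbps × 5520 s × 1.05 = 229197.0 Mb
sports highlight package: 15.644 Mbps × 720 s × 1.05 = 11826.9 Mb
TV episode: 11.244 Mbps × 2280 s × 1.05 = 26918.1 Mb
animated explainer: 5.144 Mbps × 317 s × 1.05 = 1712.2 Mb
conference talk: 4.214 Mbps × 4140 s × 1.05 = 18318.3 Mb
Total: 347255.0 Mb = 43406.9 MB.
= 40.43 GiB.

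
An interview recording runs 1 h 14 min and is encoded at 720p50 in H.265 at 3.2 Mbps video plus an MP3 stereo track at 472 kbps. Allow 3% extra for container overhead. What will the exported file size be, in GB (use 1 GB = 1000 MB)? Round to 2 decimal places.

2.10 GB

1 h 14 min = 74 min = 4440 s
Audio: 472 kbps = 0.472 Mbps.
Total bitrate: 3.2 + 0.472 = 3.672 Mbps.
Stream data: 3.672 Mbps × 4440 s = 16303.7 Mb.
With 3% container overhead: ×1.03.
16,793 Mb ÷ 8 = 2,099 MB → 2.099 GB.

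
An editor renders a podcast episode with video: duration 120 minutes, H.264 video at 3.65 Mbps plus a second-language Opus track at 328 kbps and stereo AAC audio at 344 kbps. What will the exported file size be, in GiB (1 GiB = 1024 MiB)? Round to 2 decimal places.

120 min = 7200 s
Audio total: 328 + 344 = 672 kbps = 0.672 Mbps.
Total bitrate: 3.65 + 0.672 = 4.322 Mbps.
Stream data: 4.322 Mbps × 7200 s = 31118.4 Mb.
31,118 Mb = 3,889,800,000 bytes ÷ 1,073,741,824 = 3.623 GiB.

3.62 GiB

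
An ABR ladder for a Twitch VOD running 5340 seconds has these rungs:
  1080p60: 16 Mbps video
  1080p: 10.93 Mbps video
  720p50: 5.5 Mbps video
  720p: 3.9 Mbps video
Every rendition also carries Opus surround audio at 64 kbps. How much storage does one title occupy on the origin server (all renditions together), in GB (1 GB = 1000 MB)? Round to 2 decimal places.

Audio: 64 kbps = 0.064 Mbps.
Sum of rendition bitrates: (16+0.064) + (10.93+0.064) + (5.5+0.064) + (3.9+0.064) = 36.586 Mbps.
× 5340 s = 195,369 Mb = 24,421 MB = 24.42 GB.

24.42 GB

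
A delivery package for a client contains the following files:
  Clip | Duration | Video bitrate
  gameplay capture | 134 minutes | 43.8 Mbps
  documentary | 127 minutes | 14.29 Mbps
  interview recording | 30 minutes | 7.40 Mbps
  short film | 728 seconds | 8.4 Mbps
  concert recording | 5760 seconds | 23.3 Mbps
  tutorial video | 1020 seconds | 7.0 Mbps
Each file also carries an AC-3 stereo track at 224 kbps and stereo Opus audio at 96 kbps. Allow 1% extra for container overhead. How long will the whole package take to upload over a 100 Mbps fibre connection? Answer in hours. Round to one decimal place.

1.8 hours

Audio total: 224 + 96 = 320 kbps = 0.320 Mbps.
gameplay capture: 44.120 Mbps × 8040 s × 1.01 = 358272.0 Mb
documentary: 14.610 Mbps × 7620 s × 1.01 = 112441.5 Mb
interview recording: 7.720 Mbps × 1800 s × 1.01 = 14035.0 Mb
short film: 8.720 Mbps × 728 s × 1.01 = 6411.6 Mb
concert recording: 23.620 Mbps × 5760 s × 1.01 = 137411.7 Mb
tutorial video: 7.320 Mbps × 1020 s × 1.01 = 7541.1 Mb
Total: 636112.9 Mb = 79514.1 MB.
At 100 Mbps: 636112.9 / 100 = 6361 s ≈ 1.77 hours.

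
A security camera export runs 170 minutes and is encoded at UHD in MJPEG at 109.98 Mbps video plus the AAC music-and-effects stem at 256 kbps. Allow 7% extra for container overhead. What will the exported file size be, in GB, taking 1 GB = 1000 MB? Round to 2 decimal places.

150.39 GB

170 min = 10200 s
Audio: 256 kbps = 0.256 Mbps.
Total bitrate: 109.98 + 0.256 = 110.236 Mbps.
Stream data: 110.236 Mbps × 10200 s = 1124407.2 Mb.
With 7% container overhead: ×1.07.
1,203,116 Mb ÷ 8 = 150,389 MB → 150.4 GB.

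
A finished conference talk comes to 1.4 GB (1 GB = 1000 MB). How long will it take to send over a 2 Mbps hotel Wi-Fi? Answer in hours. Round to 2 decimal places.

1.56 hours

File: 1.4 GB = 11200.0 Mb.
At 2 Mbps: 11200.0 / 2 = 5600.0 s ≈ 1.56 hours.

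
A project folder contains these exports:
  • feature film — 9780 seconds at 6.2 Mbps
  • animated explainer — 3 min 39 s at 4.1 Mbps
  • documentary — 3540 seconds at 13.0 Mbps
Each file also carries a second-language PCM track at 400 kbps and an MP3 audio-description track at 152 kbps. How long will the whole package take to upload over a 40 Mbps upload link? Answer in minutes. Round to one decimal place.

47.9 minutes

Audio total: 400 + 152 = 552 kbps = 0.552 Mbps.
feature film: 6.752 Mbps × 9780 s = 66034.6 Mb
animated explainer: 4.652 Mbps × 219 s = 1018.8 Mb
documentary: 13.552 Mbps × 3540 s = 47974.1 Mb
Total: 115027.4 Mb = 14378.4 MB.
At 40 Mbps: 115027.4 / 40 = 2876 s ≈ 47.9 minutes.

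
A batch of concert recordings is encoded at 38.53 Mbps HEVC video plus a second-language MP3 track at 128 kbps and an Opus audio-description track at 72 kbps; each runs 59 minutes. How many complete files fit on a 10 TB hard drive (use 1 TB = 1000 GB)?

59 min = 3540 s
Audio total: 128 + 72 = 200 kbps = 0.200 Mbps.
Total bitrate: 38.730 Mbps.
Per item: 38.730 Mbps × 3540 s = 137,104 Mb = 17,138 MB.
Capacity: 10 TB = 80,000,000 Mb; 583.50 items → 583 complete.

583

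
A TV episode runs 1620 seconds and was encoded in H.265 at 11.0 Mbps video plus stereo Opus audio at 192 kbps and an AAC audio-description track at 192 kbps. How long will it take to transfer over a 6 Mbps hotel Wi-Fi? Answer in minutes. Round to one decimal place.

51.2 minutes

Audio total: 192 + 192 = 384 kbps = 0.384 Mbps.
Total bitrate: 11.384 Mbps.
File: 11.384 Mbps × 1620 s = 18442.1 Mb.
At 6 Mbps: 18442.1 / 6 = 3073.7 s ≈ 51.2 minutes.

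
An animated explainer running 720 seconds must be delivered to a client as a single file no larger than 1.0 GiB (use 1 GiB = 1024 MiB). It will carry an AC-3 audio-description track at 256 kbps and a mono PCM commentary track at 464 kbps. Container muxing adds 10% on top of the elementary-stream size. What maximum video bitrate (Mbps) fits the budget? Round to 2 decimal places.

10.13 Mbps

Budget: 1.0 GiB = 8589.9 Mb.
Stream payload after overhead: 8589.9 / 1.10 = 7809.0 Mb.
Total bitrate budget: 7809.0 Mb / 720 s = 10.846 Mbps.
Audio total: 256 + 464 = 720 kbps = 0.720 Mbps.
Video: 10.846 − 0.720 = 10.126 Mbps.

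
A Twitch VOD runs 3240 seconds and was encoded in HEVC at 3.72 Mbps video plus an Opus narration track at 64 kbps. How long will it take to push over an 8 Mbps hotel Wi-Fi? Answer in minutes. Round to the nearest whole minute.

Audio: 64 kbps = 0.064 Mbps.
Total bitrate: 3.784 Mbps.
File: 3.784 Mbps × 3240 s = 12260.2 Mb.
At 8 Mbps: 12260.2 / 8 = 1532.5 s ≈ 25.5 minutes.

26 minutes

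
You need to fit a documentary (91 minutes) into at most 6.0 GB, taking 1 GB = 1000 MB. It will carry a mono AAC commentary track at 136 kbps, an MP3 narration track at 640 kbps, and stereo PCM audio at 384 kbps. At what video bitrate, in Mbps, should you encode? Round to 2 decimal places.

7.63 Mbps

Budget: 6.0 GB = 48000.0 Mb.
91 min = 5460 s
Total bitrate budget: 48000.0 Mb / 5460 s = 8.791 Mbps.
Audio total: 136 + 640 + 384 = 1160 kbps = 1.160 Mbps.
Video: 8.791 − 1.160 = 7.631 Mbps.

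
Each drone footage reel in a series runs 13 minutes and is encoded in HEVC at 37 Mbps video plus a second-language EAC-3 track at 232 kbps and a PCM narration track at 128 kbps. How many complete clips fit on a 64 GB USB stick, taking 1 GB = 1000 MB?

17

13 min = 780 s
Audio total: 232 + 128 = 360 kbps = 0.360 Mbps.
Total bitrate: 37.360 Mbps.
Per item: 37.360 Mbps × 780 s = 29,141 Mb = 3,643 MB.
Capacity: 64 GB = 512,000 Mb; 17.57 items → 17 complete.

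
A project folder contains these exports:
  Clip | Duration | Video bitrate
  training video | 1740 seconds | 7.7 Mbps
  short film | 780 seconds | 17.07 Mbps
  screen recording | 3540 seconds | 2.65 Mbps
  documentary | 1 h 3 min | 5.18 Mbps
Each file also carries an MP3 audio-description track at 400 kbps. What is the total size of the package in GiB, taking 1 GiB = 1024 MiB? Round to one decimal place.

6.9 GiB

Audio: 400 kbps = 0.400 Mbps.
training video: 8.100 Mbps × 1740 s = 14094.0 Mb
short film: 17.470 Mbps × 780 s = 13626.6 Mb
screen recording: 3.050 Mbps × 3540 s = 10797.0 Mb
documentary: 5.580 Mbps × 3780 s = 21092.4 Mb
Total: 59610.0 Mb = 7451.2 MB.
= 6.940 GiB.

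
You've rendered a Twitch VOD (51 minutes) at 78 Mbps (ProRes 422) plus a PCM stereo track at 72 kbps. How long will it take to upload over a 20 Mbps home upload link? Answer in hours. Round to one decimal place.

51 min = 3060 s
Audio: 72 kbps = 0.072 Mbps.
Total bitrate: 78.072 Mbps.
File: 78.072 Mbps × 3060 s = 238900.3 Mb.
At 20 Mbps: 238900.3 / 20 = 11945.0 s ≈ 3.32 hours.

3.3 hours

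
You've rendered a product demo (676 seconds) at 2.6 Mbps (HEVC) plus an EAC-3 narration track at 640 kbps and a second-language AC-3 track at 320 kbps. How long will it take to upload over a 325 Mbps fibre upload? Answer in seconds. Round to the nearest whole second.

7 seconds

Audio total: 640 + 320 = 960 kbps = 0.960 Mbps.
Total bitrate: 3.560 Mbps.
File: 3.560 Mbps × 676 s = 2406.6 Mb.
At 325 Mbps: 2406.6 / 325 = 7.4 s ≈ 7.4 seconds.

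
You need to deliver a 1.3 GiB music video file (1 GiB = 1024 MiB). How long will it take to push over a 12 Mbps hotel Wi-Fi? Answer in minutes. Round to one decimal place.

15.5 minutes

File: 1.3 GiB = 11166.9 Mb.
At 12 Mbps: 11166.9 / 12 = 930.6 s ≈ 15.5 minutes.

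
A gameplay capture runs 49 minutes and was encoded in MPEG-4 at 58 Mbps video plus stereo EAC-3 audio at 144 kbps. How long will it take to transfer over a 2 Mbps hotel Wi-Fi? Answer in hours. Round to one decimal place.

23.7 hours

49 min = 2940 s
Audio: 144 kbps = 0.144 Mbps.
Total bitrate: 58.144 Mbps.
File: 58.144 Mbps × 2940 s = 170943.4 Mb.
At 2 Mbps: 170943.4 / 2 = 85471.7 s ≈ 23.7 hours.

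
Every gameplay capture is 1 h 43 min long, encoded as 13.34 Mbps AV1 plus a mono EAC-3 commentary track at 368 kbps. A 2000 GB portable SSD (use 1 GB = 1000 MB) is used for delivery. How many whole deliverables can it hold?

1 h 43 min = 103 min = 6180 s
Audio: 368 kbps = 0.368 Mbps.
Total bitrate: 13.708 Mbps.
Per item: 13.708 Mbps × 6180 s = 84,715 Mb = 10,589 MB.
Capacity: 2000 GB = 16,000,000 Mb; 188.87 items → 188 complete.

188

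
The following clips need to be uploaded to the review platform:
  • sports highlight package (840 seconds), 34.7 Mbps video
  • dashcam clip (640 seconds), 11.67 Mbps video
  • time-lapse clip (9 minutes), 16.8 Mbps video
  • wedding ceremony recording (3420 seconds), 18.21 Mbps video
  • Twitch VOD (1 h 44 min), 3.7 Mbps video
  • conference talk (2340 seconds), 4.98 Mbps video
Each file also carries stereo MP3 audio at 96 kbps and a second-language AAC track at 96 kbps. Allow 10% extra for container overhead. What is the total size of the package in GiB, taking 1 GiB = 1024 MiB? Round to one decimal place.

Audio total: 96 + 96 = 192 kbps = 0.192 Mbps.
sports highlight package: 34.892 Mbps × 840 s × 1.10 = 32240.2 Mb
dashcam clip: 11.862 Mbps × 640 s × 1.10 = 8350.8 Mb
time-lapse clip: 16.992 Mbps × 540 s × 1.10 = 10093.2 Mb
wedding ceremony recording: 18.402 Mbps × 3420 s × 1.10 = 69228.3 Mb
Twitch VOD: 3.892 Mbps × 6240 s × 1.10 = 26714.7 Mb
conference talk: 5.172 Mbps × 2340 s × 1.10 = 13312.7 Mb
Total: 159940.0 Mb = 19992.5 MB.
= 18.62 GiB.

18.6 GiB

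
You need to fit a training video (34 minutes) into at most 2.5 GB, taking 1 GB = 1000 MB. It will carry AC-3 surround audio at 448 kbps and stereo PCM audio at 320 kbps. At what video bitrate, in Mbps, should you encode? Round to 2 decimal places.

Budget: 2.5 GB = 20000.0 Mb.
34 min = 2040 s
Total bitrate budget: 20000.0 Mb / 2040 s = 9.804 Mbps.
Audio total: 448 + 320 = 768 kbps = 0.768 Mbps.
Video: 9.804 − 0.768 = 9.036 Mbps.

9.04 Mbps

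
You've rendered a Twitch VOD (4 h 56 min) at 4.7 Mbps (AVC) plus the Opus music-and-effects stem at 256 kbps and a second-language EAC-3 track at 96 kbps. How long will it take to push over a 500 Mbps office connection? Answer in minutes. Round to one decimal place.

3.0 minutes

4 h 56 min = 296 min = 17760 s
Audio total: 256 + 96 = 352 kbps = 0.352 Mbps.
Total bitrate: 5.052 Mbps.
File: 5.052 Mbps × 17760 s = 89723.5 Mb.
At 500 Mbps: 89723.5 / 500 = 179.4 s ≈ 2.99 minutes.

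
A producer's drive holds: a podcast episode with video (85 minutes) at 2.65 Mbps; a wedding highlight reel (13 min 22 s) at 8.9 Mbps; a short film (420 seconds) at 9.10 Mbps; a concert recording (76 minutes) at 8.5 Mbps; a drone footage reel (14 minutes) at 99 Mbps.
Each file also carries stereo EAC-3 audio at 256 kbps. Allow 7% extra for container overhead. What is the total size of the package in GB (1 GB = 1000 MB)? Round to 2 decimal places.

Audio: 256 kbps = 0.256 Mbps.
podcast episode with video: 2.906 Mbps × 5100 s × 1.07 = 15858.0 Mb
wedding highlight reel: 9.156 Mbps × 802 s × 1.07 = 7857.1 Mb
short film: 9.356 Mbps × 420 s × 1.07 = 4204.6 Mb
concert recording: 8.756 Mbps × 4560 s × 1.07 = 42722.3 Mb
drone footage reel: 99.256 Mbps × 840 s × 1.07 = 89211.3 Mb
Total: 159853.3 Mb = 19981.7 MB.
= 19.98 GB.

19.98 GB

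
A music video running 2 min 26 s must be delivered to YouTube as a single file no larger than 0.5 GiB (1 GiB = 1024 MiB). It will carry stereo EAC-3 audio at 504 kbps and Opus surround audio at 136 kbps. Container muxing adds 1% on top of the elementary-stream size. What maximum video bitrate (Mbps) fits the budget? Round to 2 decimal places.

Budget: 0.5 GiB = 4295.0 Mb.
Stream payload after overhead: 4295.0 / 1.01 = 4252.4 Mb.
2 min 26 s = 146 s
Total bitrate budget: 4252.4 Mb / 146 s = 29.126 Mbps.
Audio total: 504 + 136 = 640 kbps = 0.640 Mbps.
Video: 29.126 − 0.640 = 28.486 Mbps.

28.49 Mbps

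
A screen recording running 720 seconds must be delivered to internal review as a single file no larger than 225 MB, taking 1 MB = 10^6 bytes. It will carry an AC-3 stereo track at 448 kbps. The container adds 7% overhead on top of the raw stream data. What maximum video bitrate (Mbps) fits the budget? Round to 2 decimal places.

1.89 Mbps

Budget: 225 MB = 1800.0 Mb.
Stream payload after overhead: 1800.0 / 1.07 = 1682.2 Mb.
Total bitrate budget: 1682.2 Mb / 720 s = 2.336 Mbps.
Audio: 448 kbps = 0.448 Mbps.
Video: 2.336 − 0.448 = 1.888 Mbps.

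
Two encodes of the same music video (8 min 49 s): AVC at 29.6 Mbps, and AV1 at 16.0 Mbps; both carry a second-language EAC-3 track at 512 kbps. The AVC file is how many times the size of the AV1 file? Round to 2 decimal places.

8 min 49 s = 529 s
Audio: 512 kbps = 0.512 Mbps.
AVC: 30.112 Mbps × 529 s = 15929.2 Mb = 1.991 GB.
AV1: 16.512 Mbps × 529 s = 8734.8 Mb = 1.092 GB.
Ratio: 1.991 / 1.092 = 1.824.

1.82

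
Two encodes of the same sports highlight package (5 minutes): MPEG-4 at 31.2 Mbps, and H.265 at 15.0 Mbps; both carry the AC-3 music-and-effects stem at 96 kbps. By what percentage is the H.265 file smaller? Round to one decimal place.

5 min = 300 s
Audio: 96 kbps = 0.096 Mbps.
MPEG-4: 31.296 Mbps × 300 s = 9388.8 Mb = 1.093 GiB.
H.265: 15.096 Mbps × 300 s = 4528.8 Mb = 0.527 GiB.
Reduction: (1 − 0.527/1.093) × 100 = 51.76%.

51.8%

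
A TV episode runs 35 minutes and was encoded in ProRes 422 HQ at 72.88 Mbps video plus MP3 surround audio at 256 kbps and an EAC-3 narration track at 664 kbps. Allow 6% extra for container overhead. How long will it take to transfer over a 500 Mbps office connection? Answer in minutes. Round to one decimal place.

35 min = 2100 s
Audio total: 256 + 664 = 920 kbps = 0.920 Mbps.
Total bitrate: 73.800 Mbps.
File: 73.800 Mbps × 2100 s = 154980.0 Mb.
With 6% container overhead: ×1.06. → 164278.8 Mb.
At 500 Mbps: 164278.8 / 500 = 328.6 s ≈ 5.48 minutes.

5.5 minutes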